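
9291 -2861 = 6430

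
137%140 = 137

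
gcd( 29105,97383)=1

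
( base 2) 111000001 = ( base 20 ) 129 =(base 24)IH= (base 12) 315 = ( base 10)449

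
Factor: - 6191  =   - 41^1 * 151^1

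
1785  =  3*595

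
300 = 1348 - 1048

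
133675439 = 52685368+80990071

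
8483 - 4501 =3982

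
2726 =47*58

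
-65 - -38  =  -27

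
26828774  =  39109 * 686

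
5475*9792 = 53611200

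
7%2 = 1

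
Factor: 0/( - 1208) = 0=0^1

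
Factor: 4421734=2^1 *17^1  *  130051^1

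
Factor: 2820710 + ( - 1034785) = 1785925=5^2*71437^1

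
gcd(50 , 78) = 2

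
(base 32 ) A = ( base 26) A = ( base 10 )10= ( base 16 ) A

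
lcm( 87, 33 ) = 957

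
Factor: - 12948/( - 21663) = 2^2*3^( - 1 )*13^1*29^( - 1 ) = 52/87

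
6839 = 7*977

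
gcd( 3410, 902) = 22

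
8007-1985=6022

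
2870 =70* 41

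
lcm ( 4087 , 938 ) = 57218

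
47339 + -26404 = 20935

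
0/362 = 0 = 0.00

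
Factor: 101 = 101^1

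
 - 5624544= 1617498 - 7242042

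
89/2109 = 89/2109  =  0.04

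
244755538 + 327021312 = 571776850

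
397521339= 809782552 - 412261213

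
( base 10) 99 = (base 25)3O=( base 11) 90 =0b1100011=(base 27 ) 3i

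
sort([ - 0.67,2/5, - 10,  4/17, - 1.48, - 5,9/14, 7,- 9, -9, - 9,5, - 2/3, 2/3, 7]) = [ - 10, - 9, - 9, - 9, - 5, - 1.48, - 0.67, - 2/3 , 4/17,2/5,9/14,2/3 , 5,  7,  7]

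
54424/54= 1007 + 23/27 = 1007.85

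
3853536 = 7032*548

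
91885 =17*5405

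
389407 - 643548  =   - 254141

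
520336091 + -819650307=  -  299314216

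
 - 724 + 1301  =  577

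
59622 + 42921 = 102543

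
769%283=203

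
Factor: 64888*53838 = 2^4*3^3*997^1*8111^1 =3493440144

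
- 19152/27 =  - 2128/3  =  - 709.33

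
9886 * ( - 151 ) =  - 1492786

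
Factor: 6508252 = 2^2*1627063^1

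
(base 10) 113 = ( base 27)45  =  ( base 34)3b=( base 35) 38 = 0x71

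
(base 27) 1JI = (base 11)A46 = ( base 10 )1260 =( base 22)2D6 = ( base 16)4EC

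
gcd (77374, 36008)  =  2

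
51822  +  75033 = 126855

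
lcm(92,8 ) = 184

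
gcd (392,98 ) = 98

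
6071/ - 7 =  - 6071/7 = - 867.29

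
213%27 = 24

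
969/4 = 242 + 1/4 = 242.25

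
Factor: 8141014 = 2^1*7^1*151^1*3851^1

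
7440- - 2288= 9728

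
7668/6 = 1278 = 1278.00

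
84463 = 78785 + 5678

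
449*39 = 17511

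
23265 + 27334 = 50599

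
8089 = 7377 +712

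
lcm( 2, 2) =2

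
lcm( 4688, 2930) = 23440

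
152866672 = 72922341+79944331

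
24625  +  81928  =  106553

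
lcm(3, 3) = 3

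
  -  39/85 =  - 1 + 46/85= -0.46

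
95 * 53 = 5035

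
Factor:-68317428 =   -  2^2*3^1*31^1* 103^1 * 1783^1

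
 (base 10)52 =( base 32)1K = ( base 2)110100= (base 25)22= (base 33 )1j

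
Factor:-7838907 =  - 3^1  *  2612969^1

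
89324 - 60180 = 29144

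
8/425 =8/425= 0.02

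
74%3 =2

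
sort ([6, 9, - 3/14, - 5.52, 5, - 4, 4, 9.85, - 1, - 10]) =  [-10 , - 5.52, - 4, - 1,-3/14,4, 5, 6,  9, 9.85 ]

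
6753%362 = 237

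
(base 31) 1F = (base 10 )46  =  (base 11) 42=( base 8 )56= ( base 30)1G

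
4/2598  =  2/1299 = 0.00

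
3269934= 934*3501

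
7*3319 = 23233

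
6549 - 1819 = 4730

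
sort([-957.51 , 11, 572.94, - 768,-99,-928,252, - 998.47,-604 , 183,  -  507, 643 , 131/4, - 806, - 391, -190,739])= [ - 998.47,-957.51, - 928 , - 806, - 768, -604, - 507, - 391, - 190, - 99,11, 131/4, 183, 252,572.94,  643,739 ] 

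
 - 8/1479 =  - 1 + 1471/1479 = -0.01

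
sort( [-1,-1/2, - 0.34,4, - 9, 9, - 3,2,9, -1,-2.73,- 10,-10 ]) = [ - 10,  -  10, - 9, -3, - 2.73, -1 ,  -  1, - 1/2, - 0.34,2,4, 9,9] 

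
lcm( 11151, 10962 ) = 646758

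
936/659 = 1+277/659 =1.42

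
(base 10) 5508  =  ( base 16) 1584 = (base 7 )22026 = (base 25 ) 8k8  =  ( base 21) CA6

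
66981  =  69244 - 2263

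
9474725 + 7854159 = 17328884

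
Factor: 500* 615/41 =7500 = 2^2*3^1*5^4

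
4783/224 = 4783/224  =  21.35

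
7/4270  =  1/610 = 0.00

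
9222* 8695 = 80185290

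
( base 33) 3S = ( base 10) 127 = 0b1111111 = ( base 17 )78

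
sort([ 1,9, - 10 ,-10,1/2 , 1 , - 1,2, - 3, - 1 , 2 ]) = [ - 10,  -  10,- 3, - 1, -1,1/2, 1, 1 , 2,  2, 9]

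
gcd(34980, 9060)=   60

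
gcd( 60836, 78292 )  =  4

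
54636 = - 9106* (-6)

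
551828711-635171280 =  - 83342569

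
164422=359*458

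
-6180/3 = -2060 = - 2060.00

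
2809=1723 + 1086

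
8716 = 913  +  7803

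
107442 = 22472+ 84970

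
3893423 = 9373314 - 5479891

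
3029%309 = 248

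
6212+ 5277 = 11489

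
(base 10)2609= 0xA31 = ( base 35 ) 24j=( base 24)4CH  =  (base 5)40414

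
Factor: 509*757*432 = 166455216 =2^4*3^3*509^1 * 757^1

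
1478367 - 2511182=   -  1032815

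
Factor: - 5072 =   -  2^4*317^1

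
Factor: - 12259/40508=-23/76= -2^( - 2 ) * 19^( - 1)*23^1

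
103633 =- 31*( -3343 )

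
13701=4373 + 9328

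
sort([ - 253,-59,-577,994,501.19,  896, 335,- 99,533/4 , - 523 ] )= [ - 577, - 523, - 253,-99 , - 59,533/4,335,501.19,896,  994] 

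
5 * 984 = 4920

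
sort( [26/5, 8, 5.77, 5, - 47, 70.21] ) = [ - 47, 5, 26/5, 5.77, 8,70.21] 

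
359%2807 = 359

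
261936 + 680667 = 942603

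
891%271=78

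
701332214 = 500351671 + 200980543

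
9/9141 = 3/3047 = 0.00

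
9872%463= 149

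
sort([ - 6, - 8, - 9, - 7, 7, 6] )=[ - 9, - 8, - 7,- 6, 6, 7 ] 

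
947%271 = 134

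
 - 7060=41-7101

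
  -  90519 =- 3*30173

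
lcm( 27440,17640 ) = 246960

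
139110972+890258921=1029369893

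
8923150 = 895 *9970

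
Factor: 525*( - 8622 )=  - 2^1*3^3*5^2*7^1*479^1=- 4526550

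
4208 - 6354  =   - 2146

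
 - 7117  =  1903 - 9020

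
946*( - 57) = - 53922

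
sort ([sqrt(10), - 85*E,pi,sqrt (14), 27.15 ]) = [ - 85*E,pi,sqrt( 10), sqrt(14),27.15 ]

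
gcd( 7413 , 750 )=3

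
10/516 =5/258  =  0.02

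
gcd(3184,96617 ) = 1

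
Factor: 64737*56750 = 3673824750=2^1*3^2 * 5^3 * 227^1*7193^1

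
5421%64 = 45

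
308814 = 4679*66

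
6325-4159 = 2166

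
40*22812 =912480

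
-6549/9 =-728+1/3 = - 727.67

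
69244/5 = 13848  +  4/5 = 13848.80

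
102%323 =102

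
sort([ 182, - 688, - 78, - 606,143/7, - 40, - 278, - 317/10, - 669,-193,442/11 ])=[ - 688, - 669, - 606, - 278 , - 193,-78,-40, - 317/10, 143/7,442/11,182]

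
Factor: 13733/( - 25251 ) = -31/57=-  3^( - 1)*19^(-1)* 31^1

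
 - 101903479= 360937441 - 462840920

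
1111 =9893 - 8782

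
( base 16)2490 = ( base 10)9360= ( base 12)5500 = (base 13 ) 4350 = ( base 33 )8JL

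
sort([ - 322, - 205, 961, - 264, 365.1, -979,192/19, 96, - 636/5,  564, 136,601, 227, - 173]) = [ - 979, - 322, - 264, - 205,-173, - 636/5,192/19,96,136 , 227,365.1, 564, 601,961]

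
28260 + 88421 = 116681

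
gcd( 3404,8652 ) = 4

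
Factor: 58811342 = 2^1*29405671^1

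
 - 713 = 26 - 739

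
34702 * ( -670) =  - 23250340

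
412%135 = 7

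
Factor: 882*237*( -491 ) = -2^1*3^3*7^2*79^1*491^1 = - 102635694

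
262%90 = 82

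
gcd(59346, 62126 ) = 2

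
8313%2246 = 1575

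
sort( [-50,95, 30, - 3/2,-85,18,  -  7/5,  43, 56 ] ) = [ - 85,-50, - 3/2, - 7/5, 18, 30 , 43, 56, 95]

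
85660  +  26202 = 111862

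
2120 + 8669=10789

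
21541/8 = 21541/8 = 2692.62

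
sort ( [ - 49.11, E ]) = [ - 49.11,E ]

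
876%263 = 87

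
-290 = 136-426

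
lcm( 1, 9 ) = 9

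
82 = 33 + 49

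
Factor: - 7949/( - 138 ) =2^( - 1)*3^( - 1 ) * 23^(- 1 ) * 7949^1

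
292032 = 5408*54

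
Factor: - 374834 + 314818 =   -  60016=-  2^4 *11^2*31^1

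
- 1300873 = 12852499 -14153372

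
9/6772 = 9/6772=0.00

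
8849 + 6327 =15176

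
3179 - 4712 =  - 1533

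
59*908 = 53572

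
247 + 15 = 262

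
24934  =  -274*( - 91 )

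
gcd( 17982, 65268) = 666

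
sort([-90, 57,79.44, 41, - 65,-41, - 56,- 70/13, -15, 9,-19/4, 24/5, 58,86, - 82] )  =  [ - 90,-82,-65, - 56,-41, - 15, - 70/13,-19/4, 24/5, 9, 41,57 , 58,79.44, 86]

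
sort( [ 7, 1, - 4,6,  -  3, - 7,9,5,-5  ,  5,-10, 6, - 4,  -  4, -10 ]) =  [- 10, -10,-7, - 5 ,- 4,- 4,-4, - 3,1, 5, 5,6, 6,  7,9] 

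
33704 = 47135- 13431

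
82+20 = 102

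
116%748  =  116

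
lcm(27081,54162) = 54162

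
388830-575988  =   - 187158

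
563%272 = 19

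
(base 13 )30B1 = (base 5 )203420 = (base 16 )1a4f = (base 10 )6735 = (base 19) ic9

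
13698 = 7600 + 6098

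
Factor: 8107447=179^1 * 45293^1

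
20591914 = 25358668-4766754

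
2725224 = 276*9874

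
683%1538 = 683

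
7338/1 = 7338 = 7338.00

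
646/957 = 646/957 = 0.68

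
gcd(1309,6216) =7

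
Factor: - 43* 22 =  - 946 = - 2^1*11^1*43^1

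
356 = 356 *1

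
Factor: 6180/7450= 618/745 = 2^1 *3^1 * 5^( -1 )*103^1*149^( - 1)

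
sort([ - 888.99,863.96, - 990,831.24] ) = [ - 990,-888.99,831.24,863.96 ] 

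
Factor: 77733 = 3^3*2879^1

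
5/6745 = 1/1349 = 0.00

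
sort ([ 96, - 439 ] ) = [-439 , 96]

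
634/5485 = 634/5485 = 0.12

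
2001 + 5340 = 7341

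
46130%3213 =1148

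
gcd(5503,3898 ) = 1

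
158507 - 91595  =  66912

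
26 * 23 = 598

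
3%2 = 1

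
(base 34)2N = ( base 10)91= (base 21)47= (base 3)10101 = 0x5b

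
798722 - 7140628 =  - 6341906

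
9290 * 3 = 27870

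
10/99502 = 5/49751  =  0.00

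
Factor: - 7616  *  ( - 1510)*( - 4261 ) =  - 2^7*5^1*7^1*17^1*151^1 *4261^1 =-  49002181760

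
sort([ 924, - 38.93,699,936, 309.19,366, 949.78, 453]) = [-38.93 , 309.19,  366,  453,699, 924,  936, 949.78 ]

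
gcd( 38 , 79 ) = 1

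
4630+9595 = 14225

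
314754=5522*57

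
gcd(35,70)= 35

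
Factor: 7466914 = 2^1*7^2*13^1*5861^1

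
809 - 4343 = - 3534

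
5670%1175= 970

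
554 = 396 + 158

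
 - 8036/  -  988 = 2009/247 = 8.13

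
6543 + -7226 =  - 683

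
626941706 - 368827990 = 258113716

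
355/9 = 355/9 = 39.44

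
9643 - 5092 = 4551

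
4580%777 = 695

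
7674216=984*7799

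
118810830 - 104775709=14035121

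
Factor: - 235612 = -2^2 * 13^1*23^1*197^1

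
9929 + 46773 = 56702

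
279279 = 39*7161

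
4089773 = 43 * 95111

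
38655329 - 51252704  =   -12597375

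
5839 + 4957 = 10796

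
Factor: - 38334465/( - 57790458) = 2^(-1)*3^4*5^1 * 11^( - 1 )*13^1*53^( - 1)* 809^1*5507^( - 1) = 4259385/6421162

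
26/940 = 13/470 = 0.03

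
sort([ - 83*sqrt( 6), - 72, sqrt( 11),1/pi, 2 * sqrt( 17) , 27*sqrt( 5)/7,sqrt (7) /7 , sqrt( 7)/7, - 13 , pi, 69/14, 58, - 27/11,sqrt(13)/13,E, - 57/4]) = [- 83 *sqrt( 6)  , - 72, - 57/4,  -  13, - 27/11, sqrt ( 13)/13 , 1/pi,  sqrt( 7 )/7,sqrt(7 ) /7,  E,pi, sqrt( 11),69/14,  2 * sqrt( 17 ),27 * sqrt(5 ) /7,58]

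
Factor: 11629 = 29^1*401^1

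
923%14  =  13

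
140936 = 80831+60105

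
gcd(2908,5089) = 727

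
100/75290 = 10/7529 = 0.00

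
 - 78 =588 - 666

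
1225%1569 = 1225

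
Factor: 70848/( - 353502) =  - 96/479 =- 2^5 * 3^1*479^( - 1 ) 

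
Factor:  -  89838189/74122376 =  - 2^( - 3)*3^2*7^1 * 23^( -1)*29^( - 2)*479^( - 1)*1426003^1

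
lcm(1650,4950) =4950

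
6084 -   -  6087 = 12171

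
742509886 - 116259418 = 626250468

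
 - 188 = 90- 278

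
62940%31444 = 52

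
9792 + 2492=12284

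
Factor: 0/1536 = 0^1 = 0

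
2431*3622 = 8805082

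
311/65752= 311/65752 = 0.00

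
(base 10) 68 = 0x44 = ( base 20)38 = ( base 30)28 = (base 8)104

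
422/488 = 211/244 = 0.86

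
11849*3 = 35547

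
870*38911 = 33852570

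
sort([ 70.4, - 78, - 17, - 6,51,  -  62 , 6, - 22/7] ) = [  -  78, - 62, - 17, - 6, - 22/7, 6,  51,70.4]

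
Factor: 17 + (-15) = 2^1 = 2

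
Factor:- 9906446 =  - 2^1*11^1 * 450293^1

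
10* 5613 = 56130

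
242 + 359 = 601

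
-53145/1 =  - 53145 =- 53145.00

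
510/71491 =510/71491 = 0.01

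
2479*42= 104118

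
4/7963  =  4/7963  =  0.00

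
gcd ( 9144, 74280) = 24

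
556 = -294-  - 850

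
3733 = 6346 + - 2613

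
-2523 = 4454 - 6977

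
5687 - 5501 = 186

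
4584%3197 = 1387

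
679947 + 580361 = 1260308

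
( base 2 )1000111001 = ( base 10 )569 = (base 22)13J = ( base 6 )2345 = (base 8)1071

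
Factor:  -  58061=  - 58061^1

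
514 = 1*514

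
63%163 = 63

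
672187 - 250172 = 422015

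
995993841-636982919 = 359010922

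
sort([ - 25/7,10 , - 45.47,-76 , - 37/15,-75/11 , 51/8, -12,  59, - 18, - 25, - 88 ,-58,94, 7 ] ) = [-88, - 76, - 58,-45.47,-25,  -  18, -12,-75/11, - 25/7,- 37/15, 51/8,7,10,59, 94] 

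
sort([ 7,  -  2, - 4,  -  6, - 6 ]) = [ - 6, - 6,-4, - 2,7]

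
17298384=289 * 59856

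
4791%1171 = 107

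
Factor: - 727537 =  - 71^1*10247^1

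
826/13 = 63 + 7/13 =63.54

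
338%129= 80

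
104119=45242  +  58877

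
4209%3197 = 1012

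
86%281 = 86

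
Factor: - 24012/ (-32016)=2^(-2)*3^1   =  3/4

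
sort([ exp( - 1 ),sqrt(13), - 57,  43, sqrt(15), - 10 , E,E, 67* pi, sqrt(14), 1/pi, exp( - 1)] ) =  [ - 57,-10,1/pi, exp( - 1 ),exp( - 1), E, E, sqrt(13),sqrt( 14), sqrt( 15),43 , 67*pi]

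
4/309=4/309  =  0.01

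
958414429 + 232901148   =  1191315577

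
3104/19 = 163 + 7/19=163.37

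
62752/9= 62752/9 = 6972.44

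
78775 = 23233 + 55542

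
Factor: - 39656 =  - 2^3*4957^1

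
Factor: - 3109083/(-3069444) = 1036361/1023148 = 2^(-2 )*7^( - 1)*31^1*101^1* 331^1* 36541^ (- 1 ) 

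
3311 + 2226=5537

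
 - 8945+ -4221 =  - 13166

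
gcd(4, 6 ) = 2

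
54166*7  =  379162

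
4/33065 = 4/33065 = 0.00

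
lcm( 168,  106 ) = 8904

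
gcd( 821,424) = 1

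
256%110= 36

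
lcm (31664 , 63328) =63328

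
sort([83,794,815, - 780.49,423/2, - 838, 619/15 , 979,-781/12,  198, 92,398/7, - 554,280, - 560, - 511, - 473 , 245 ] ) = [ - 838, - 780.49, - 560, -554, - 511, - 473, - 781/12,619/15,398/7 , 83, 92,198,423/2,245,280,794,  815, 979] 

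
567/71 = 567/71 = 7.99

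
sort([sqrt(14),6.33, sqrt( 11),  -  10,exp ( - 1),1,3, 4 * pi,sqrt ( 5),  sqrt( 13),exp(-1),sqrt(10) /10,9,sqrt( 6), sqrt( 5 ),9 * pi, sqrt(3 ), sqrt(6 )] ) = [ - 10, sqrt ( 10)/10,exp(-1) , exp (-1),1,sqrt ( 3),sqrt (5),sqrt( 5),sqrt(6 ),sqrt( 6), 3,  sqrt(11 ), sqrt (13),sqrt ( 14),6.33,  9,4*pi,9*pi ] 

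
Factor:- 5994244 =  - 2^2 *1498561^1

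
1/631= 1/631 = 0.00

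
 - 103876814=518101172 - 621977986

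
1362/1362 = 1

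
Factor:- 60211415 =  - 5^1 *11^2*99523^1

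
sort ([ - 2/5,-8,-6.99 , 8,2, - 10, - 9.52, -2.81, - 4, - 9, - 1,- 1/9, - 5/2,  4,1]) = [ - 10, - 9.52 , - 9, - 8, - 6.99,-4, - 2.81, - 5/2,-1, - 2/5, - 1/9, 1,2, 4,8]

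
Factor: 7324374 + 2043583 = 29^1*107^1*3019^1 = 9367957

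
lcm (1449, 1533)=105777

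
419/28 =14 + 27/28  =  14.96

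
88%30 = 28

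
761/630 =1 + 131/630 = 1.21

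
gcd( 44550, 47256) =66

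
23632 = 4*5908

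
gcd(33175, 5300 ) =25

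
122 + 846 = 968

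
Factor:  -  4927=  - 13^1 * 379^1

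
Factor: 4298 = 2^1*7^1*307^1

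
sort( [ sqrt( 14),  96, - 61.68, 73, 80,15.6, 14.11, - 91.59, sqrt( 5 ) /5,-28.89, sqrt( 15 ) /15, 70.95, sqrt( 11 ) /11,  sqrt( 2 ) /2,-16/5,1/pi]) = [-91.59, - 61.68, - 28.89, - 16/5,sqrt( 15 ) /15, sqrt( 11) /11, 1/pi,sqrt( 5)/5 , sqrt( 2)/2, sqrt( 14 ), 14.11, 15.6,  70.95, 73,80, 96 ] 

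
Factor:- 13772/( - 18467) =2^2 *11^1*59^( - 1) = 44/59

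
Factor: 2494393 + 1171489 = 2^1 *11^1*166631^1 = 3665882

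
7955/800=9 + 151/160=9.94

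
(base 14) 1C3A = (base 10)5148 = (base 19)E4I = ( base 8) 12034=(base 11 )3960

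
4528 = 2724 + 1804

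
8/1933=8/1933  =  0.00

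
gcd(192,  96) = 96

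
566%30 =26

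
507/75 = 6 + 19/25 = 6.76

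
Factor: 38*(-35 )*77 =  - 102410 = -2^1*5^1 * 7^2*11^1*19^1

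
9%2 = 1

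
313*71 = 22223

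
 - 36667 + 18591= - 18076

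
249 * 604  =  150396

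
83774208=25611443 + 58162765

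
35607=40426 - 4819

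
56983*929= 52937207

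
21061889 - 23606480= - 2544591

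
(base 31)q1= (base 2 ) 1100100111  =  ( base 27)12O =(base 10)807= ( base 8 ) 1447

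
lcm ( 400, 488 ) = 24400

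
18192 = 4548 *4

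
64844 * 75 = 4863300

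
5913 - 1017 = 4896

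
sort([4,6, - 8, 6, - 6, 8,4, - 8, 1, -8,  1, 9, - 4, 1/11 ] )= [ - 8, - 8, - 8, - 6,-4,1/11,1, 1,  4,4,6 , 6,8,9 ] 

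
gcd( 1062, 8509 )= 1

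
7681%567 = 310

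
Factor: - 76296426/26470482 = -103^1*123457^1*4411747^(-1) = -12716071/4411747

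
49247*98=4826206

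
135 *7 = 945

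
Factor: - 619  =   - 619^1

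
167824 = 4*41956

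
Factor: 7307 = 7307^1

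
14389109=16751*859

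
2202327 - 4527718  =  -2325391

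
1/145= 1/145 = 0.01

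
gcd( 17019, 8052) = 183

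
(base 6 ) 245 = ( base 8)145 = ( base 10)101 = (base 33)32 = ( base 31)38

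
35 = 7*5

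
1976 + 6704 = 8680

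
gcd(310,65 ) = 5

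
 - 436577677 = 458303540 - 894881217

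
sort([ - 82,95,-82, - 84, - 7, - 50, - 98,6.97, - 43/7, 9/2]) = [  -  98, - 84, - 82, - 82, - 50, - 7,- 43/7,9/2,6.97,  95 ] 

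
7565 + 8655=16220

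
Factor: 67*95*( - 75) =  - 477375=- 3^1*5^3*19^1*67^1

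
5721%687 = 225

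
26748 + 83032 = 109780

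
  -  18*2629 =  - 47322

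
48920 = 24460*2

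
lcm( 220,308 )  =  1540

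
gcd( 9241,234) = 1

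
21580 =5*4316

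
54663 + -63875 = -9212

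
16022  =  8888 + 7134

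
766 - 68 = 698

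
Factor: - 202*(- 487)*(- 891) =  - 87651234  =  -2^1*3^4*11^1*101^1 * 487^1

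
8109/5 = 8109/5 = 1621.80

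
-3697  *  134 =-495398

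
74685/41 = 74685/41  =  1821.59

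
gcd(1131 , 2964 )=39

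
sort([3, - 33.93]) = [ - 33.93, 3]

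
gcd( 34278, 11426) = 11426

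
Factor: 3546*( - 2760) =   -  9786960 = -  2^4*3^3*5^1*23^1*197^1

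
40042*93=3723906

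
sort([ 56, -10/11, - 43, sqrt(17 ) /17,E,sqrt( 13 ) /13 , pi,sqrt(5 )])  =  [ - 43,-10/11,sqrt(17 ) /17 , sqrt( 13 )/13  ,  sqrt ( 5 ),E, pi,  56] 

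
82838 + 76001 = 158839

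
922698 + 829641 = 1752339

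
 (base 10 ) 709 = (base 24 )15d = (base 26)117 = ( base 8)1305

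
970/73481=970/73481 = 0.01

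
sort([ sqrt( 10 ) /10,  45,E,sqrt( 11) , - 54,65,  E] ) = [- 54, sqrt( 10 )/10,E , E,sqrt( 11) , 45, 65]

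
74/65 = 1+9/65  =  1.14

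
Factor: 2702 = 2^1 * 7^1*193^1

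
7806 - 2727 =5079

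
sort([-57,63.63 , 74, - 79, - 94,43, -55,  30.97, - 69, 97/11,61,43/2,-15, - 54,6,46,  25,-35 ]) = [ - 94,-79,  -  69, - 57,-55,-54 , - 35,-15, 6, 97/11,43/2, 25,30.97,43,46,61,63.63,  74 ]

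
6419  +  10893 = 17312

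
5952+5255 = 11207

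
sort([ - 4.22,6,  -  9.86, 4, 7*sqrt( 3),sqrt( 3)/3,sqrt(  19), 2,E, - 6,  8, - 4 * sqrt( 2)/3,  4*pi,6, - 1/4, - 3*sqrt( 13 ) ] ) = [  -  3 * sqrt ( 13), - 9.86, - 6, - 4.22, - 4*sqrt( 2 ) /3, - 1/4, sqrt( 3 ) /3,2, E,4,  sqrt( 19) , 6, 6, 8,7 *sqrt(3),4*pi]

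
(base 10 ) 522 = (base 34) FC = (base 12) 376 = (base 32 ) ga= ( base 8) 1012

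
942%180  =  42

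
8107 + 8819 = 16926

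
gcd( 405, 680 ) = 5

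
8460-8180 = 280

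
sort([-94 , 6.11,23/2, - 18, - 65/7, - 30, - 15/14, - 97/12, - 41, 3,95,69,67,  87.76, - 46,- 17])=[ - 94,-46, - 41,-30,-18, - 17,- 65/7,  -  97/12, - 15/14,3,6.11,23/2, 67,69,87.76, 95 ] 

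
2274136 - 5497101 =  - 3222965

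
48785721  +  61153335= 109939056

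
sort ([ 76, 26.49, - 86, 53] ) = [ - 86 , 26.49, 53, 76 ]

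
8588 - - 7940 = 16528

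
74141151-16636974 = 57504177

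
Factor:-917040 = - 2^4 * 3^1*5^1*3821^1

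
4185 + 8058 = 12243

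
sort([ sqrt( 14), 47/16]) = [47/16,sqrt(14 ) ]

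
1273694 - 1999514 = -725820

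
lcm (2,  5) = 10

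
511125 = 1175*435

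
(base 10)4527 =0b1000110101111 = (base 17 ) fb5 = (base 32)4df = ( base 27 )65I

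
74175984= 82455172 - 8279188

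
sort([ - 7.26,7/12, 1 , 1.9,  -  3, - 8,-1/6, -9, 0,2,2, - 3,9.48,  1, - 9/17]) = [ - 9,-8 ,- 7.26, - 3,-3, - 9/17 ,-1/6, 0,7/12,1,1, 1.9,2,  2,9.48 ]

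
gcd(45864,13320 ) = 72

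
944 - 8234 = -7290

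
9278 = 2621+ 6657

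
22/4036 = 11/2018  =  0.01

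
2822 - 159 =2663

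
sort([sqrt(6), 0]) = [0, sqrt( 6 ) ]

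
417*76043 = 31709931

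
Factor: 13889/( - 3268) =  - 2^( - 2)*17^1 = - 17/4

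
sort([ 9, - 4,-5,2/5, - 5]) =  [-5,-5, - 4, 2/5, 9 ]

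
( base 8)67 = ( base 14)3D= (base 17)34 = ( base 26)23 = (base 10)55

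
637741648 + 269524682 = 907266330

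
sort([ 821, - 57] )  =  [ - 57, 821 ] 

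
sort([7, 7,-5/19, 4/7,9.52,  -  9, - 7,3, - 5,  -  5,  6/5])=[ - 9,  -  7, - 5, - 5, - 5/19 , 4/7,  6/5,3 , 7, 7,9.52]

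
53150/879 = 60 + 410/879 = 60.47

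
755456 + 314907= 1070363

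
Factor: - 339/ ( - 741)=13^( - 1)*19^(-1)*113^1 = 113/247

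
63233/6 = 63233/6  =  10538.83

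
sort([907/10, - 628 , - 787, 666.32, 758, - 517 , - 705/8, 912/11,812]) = [ - 787 ,-628, - 517 , -705/8, 912/11,907/10,666.32 , 758 , 812 ]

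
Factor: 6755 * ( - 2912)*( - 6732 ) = 132422209920 = 2^7*3^2*5^1*7^2*11^1 *13^1*17^1 * 193^1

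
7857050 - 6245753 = 1611297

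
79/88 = 79/88  =  0.90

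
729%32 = 25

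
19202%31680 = 19202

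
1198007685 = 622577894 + 575429791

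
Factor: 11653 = 43^1*271^1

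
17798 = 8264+9534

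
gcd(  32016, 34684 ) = 2668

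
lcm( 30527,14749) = 1312661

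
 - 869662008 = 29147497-898809505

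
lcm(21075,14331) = 358275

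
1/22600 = 1/22600= 0.00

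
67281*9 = 605529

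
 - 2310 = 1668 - 3978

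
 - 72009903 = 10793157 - 82803060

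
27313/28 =27313/28 = 975.46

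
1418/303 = 1418/303 = 4.68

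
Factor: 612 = 2^2 * 3^2*17^1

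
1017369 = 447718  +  569651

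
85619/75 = 1141 + 44/75 = 1141.59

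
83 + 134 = 217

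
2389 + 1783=4172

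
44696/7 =6385 + 1/7 = 6385.14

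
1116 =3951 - 2835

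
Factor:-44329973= -109^1*406697^1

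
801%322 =157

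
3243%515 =153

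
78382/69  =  78382/69 = 1135.97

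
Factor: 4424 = 2^3*7^1*79^1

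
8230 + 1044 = 9274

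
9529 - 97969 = -88440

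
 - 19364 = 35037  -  54401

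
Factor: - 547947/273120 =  - 2^ ( - 5) *3^1  *  5^( - 1 )*107^1 = -321/160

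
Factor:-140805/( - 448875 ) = 149/475 = 5^(-2)*19^(-1 )*149^1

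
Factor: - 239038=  - 2^1*107^1*1117^1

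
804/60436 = 201/15109 = 0.01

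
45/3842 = 45/3842 = 0.01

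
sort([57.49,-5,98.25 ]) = [-5,57.49 , 98.25]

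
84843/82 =1034 + 55/82= 1034.67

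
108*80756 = 8721648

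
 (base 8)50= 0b101000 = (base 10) 40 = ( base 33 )17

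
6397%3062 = 273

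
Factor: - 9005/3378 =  - 2^( - 1)*  3^(-1 ) * 5^1*563^(-1) *1801^1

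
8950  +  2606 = 11556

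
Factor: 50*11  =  2^1*5^2 * 11^1 = 550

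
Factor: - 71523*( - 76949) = 3^4*883^1*76949^1 = 5503623327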